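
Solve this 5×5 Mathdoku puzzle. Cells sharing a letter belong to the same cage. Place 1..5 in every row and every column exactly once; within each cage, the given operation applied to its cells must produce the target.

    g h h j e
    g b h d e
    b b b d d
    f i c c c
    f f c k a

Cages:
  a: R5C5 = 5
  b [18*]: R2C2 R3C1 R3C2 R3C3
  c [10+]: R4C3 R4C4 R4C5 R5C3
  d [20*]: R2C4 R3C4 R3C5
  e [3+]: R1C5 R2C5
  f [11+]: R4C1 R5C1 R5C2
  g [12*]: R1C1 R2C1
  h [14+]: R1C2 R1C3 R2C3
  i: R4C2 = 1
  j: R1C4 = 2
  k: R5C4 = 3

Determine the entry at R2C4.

1

Cage h needs sum 14, which forces R1C2 = 5.
The 3 cells of cage h must have sum 14, leaving R1C3 = 4.
J is a freebie, leaving R1C4 = 2.
2 is placed in row 1, leaving R1C5 = 1.
Cage b needs product 18, which forces R2C2 = 3.
Cage h has sum 14, which forces R2C3 = 5.
1 is placed in column 5, so R2C5 = 2.
I is a freebie, so R4C2 = 1.
K is a freebie, which forces R5C4 = 3.
Cage a is given; hence R5C5 = 5.
Row 1 now contains 4, leaving R1C1 = 3.
3 is placed in row 2, so R2C1 = 4.
The 3 cells of cage d must have product 20, leaving R2C4 = 1.
Column 1 already has 3, leaving R3C1 = 1.
1 is placed in column 2; hence R3C2 = 2.
1 is placed in row 3, so R3C3 = 3.
Cage d needs product 20, so R3C4 = 5.
Column 5 now contains 5, which forces R3C5 = 4.
Cage f has sum 11, which forces R4C1 = 5.
Cage c needs sum 10; hence R4C3 = 2.
The 4 cells of cage c must have sum 10; hence R4C4 = 4.
The 4 cells of cage c must have sum 10, which forces R4C5 = 3.
Column 1 already has 4, leaving R5C1 = 2.
2 is placed in column 2; hence R5C2 = 4.
Cage c needs sum 10, which forces R5C3 = 1.
Filled in: 3 5 4 2 1 / 4 3 5 1 2 / 1 2 3 5 4 / 5 1 2 4 3 / 2 4 1 3 5.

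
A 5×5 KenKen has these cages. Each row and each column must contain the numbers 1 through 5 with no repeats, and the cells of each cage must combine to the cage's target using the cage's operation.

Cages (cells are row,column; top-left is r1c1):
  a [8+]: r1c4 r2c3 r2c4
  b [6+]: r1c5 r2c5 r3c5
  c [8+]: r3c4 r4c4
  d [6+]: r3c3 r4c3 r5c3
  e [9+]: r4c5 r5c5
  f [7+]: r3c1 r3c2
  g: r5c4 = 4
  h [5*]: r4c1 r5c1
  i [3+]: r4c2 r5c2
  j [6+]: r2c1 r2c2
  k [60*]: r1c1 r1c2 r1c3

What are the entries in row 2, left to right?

2 4 5 1 3

Cage g is a single given cell, so r5c4 = 4.
4 is placed in row 5, so r5c5 = 5.
Cage h's pair has product 5, leaving r4c1 = 5.
Row 4 now contains 5, which forces r4c4 = 3.
Column 5 already has 5, leaving r4c5 = 4.
Row 5 already has 5, which forces r5c1 = 1.
Row 5 now contains 1; hence r5c2 = 2.
Row 5 already has 2, which forces r5c3 = 3.
The two cells of cage j must have sum 6, so r2c1 = 2.
Cage j needs two cells with sum 6, so r2c2 = 4.
Column 4 already has 3, leaving r3c4 = 5.
2 is placed in column 2, so r4c2 = 1.
Row 4 already has 1, so r4c3 = 2.
Cage a has sum 8, which forces r1c4 = 2.
Cage a has sum 8; hence r2c3 = 5.
Column 4 now contains 5, leaving r2c4 = 1.
Row 2 now contains 1, leaving r2c5 = 3.
Cage f needs two cells with sum 7, which forces r3c1 = 4.
Row 3 now contains 5, so r3c2 = 3.
2 is placed in column 3, which forces r3c3 = 1.
1 is placed in row 3, which forces r3c5 = 2.
Column 1 now contains 4, which forces r1c1 = 3.
Column 2 now contains 3, so r1c2 = 5.
5 is placed in column 3; hence r1c3 = 4.
Column 5 already has 3; hence r1c5 = 1.
Completed grid: 3 5 4 2 1 / 2 4 5 1 3 / 4 3 1 5 2 / 5 1 2 3 4 / 1 2 3 4 5.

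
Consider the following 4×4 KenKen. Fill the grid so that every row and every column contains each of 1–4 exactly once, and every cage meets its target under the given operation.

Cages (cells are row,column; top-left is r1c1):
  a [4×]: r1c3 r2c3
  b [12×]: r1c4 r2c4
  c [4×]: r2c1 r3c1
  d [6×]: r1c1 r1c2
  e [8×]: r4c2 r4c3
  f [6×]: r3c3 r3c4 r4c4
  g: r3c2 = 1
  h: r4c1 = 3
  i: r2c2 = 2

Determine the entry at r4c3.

2

I is a freebie, which forces r2c2 = 2.
Cage g is given, which forces r3c2 = 1.
Cage h is given, which forces r4c1 = 3.
2 is placed in column 2, leaving r4c2 = 4.
Row 4 already has 4; hence r4c3 = 2.
2 is placed in row 4, leaving r4c4 = 1.
3 is placed in column 1; hence r1c1 = 2.
2 is placed in column 2; hence r1c2 = 3.
Row 1 already has 3, so r1c4 = 4.
Cage c needs two cells with product 4, so r2c1 = 1.
Row 2 now contains 1, which forces r2c3 = 4.
Column 4 now contains 4; hence r2c4 = 3.
Row 3 now contains 1, so r3c1 = 4.
Column 3 already has 2, leaving r3c3 = 3.
Cage f has product 6; hence r3c4 = 2.
Row 1 already has 4, so r1c3 = 1.
Filled in: 2 3 1 4 / 1 2 4 3 / 4 1 3 2 / 3 4 2 1.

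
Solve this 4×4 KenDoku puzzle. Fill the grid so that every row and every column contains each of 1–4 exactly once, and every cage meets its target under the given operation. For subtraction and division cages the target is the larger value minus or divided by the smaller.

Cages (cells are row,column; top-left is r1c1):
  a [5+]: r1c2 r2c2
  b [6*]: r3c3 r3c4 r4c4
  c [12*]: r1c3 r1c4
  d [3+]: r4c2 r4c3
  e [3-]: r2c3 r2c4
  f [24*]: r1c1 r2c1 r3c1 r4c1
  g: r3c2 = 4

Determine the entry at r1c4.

4

G is a freebie, which forces r3c2 = 4.
Row 1 needs a 1, and only r1c1 is open for it.
In row 1, 2 can only go at r1c2, so r1c2 = 2.
Column 2 already has 2, so r2c2 = 3.
Column 2 already has 2, leaving r4c2 = 1.
Cage d's pair has sum 3, so r4c3 = 2.
2 is placed in row 4, which forces r4c4 = 3.
The two cells of cage c must have product 12; hence r1c3 = 3.
Column 4 already has 3, leaving r1c4 = 4.
The 4 cells of cage f must have product 24, which forces r2c1 = 2.
Column 4 already has 4, so r2c4 = 1.
Cage f has product 24; hence r3c1 = 3.
The 3 cells of cage b must have product 6, leaving r3c3 = 1.
Cage b has product 6; hence r3c4 = 2.
Row 4 already has 3, which forces r4c1 = 4.
1 is placed in row 2, so r2c3 = 4.
The full grid is 1 2 3 4 / 2 3 4 1 / 3 4 1 2 / 4 1 2 3.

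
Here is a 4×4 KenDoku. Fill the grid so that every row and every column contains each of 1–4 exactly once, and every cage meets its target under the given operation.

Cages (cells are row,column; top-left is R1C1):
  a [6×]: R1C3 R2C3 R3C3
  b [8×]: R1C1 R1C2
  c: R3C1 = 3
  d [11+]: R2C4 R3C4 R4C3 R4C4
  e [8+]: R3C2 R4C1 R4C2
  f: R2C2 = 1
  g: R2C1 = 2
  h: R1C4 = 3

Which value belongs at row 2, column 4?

Cage h is given, which forces R1C4 = 3.
Cage g is given; hence R2C1 = 2.
Cage f is given; hence R2C2 = 1.
Row 2 already has 1; hence R2C3 = 3.
Row 2 already has 1, leaving R2C4 = 4.
Cage c is given, which forces R3C1 = 3.
Column 1 now contains 2, so R1C1 = 4.
Cage b's pair has product 8; hence R1C2 = 2.
Row 1 now contains 2, so R1C3 = 1.
Cage e has sum 8; hence R3C2 = 4.
Column 3 already has 1, which forces R3C3 = 2.
2 is placed in row 3, so R3C4 = 1.
Cage e needs sum 8; hence R4C1 = 1.
Cage e needs sum 8; hence R4C2 = 3.
Cage d has sum 11; hence R4C3 = 4.
1 is placed in column 4; hence R4C4 = 2.
Completed grid: 4 2 1 3 / 2 1 3 4 / 3 4 2 1 / 1 3 4 2.

4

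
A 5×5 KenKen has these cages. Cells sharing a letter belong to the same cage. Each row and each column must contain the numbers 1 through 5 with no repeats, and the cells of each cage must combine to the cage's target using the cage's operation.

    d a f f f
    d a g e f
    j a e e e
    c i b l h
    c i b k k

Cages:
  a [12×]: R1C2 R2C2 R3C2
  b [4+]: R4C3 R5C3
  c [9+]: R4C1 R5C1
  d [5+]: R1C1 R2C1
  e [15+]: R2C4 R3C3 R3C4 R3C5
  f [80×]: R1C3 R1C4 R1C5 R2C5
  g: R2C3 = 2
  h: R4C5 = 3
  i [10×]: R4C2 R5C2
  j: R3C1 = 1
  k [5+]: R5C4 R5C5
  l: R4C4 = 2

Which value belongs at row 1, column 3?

4

G is a freebie; hence R2C3 = 2.
Row 2 now contains 2, so R2C5 = 4.
Cage j is given, leaving R3C1 = 1.
L is a freebie, so R4C4 = 2.
Cage h is given, leaving R4C5 = 3.
Cage d needs two cells with sum 5, leaving R1C1 = 2.
Column 1 already has 1, which forces R2C1 = 3.
Row 2 now contains 3; hence R2C2 = 1.
Row 2 now contains 3, leaving R2C4 = 5.
Row 4 now contains 2; hence R4C2 = 5.
3 is placed in row 4, which forces R4C3 = 1.
The two cells of cage i must have product 10, leaving R5C2 = 2.
The two cells of cage b must have sum 4, leaving R5C3 = 3.
Row 5 now contains 3, so R5C4 = 4.
Row 5 already has 2, leaving R5C5 = 1.
The 4 cells of cage f must have product 80, so R1C3 = 4.
Column 4 now contains 4; hence R1C4 = 1.
Column 5 already has 1, leaving R1C5 = 5.
Column 3 already has 3, which forces R3C3 = 5.
Column 4 now contains 4, so R3C4 = 3.
Cage e needs sum 15, which forces R3C5 = 2.
Row 4 already has 5, which forces R4C1 = 4.
4 is placed in row 5, which forces R5C1 = 5.
4 is placed in row 1; hence R1C2 = 3.
Row 3 now contains 3; hence R3C2 = 4.
Filled in: 2 3 4 1 5 / 3 1 2 5 4 / 1 4 5 3 2 / 4 5 1 2 3 / 5 2 3 4 1.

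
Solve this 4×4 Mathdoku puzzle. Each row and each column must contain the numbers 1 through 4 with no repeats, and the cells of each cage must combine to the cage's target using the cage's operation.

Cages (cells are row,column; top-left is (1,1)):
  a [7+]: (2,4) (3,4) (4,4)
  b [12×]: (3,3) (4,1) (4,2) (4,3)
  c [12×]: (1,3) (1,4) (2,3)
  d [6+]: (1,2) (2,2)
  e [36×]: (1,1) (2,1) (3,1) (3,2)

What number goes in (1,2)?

2

Cage e has product 36; hence (3,2) = 3.
The only place for 2 in column 1 is (4,1).
The 4 cells of cage b must have product 12, so (3,3) = 2.
Cage b has product 12, so (4,2) = 1.
Cage b needs product 12, which forces (4,3) = 3.
1 is placed in row 4, so (4,4) = 4.
Cage c needs product 12, so (1,4) = 3.
Cage a has sum 7, so (2,4) = 2.
Column 4 now contains 4, leaving (3,4) = 1.
The 4 cells of cage e must have product 36, so (1,1) = 1.
Cage d needs two cells with sum 6; hence (1,2) = 2.
Row 1 already has 1, which forces (1,3) = 4.
Cage e needs product 36, so (2,1) = 3.
2 is placed in row 2, leaving (2,2) = 4.
Column 3 now contains 4, so (2,3) = 1.
Row 3 now contains 1, so (3,1) = 4.
Completed grid: 1 2 4 3 / 3 4 1 2 / 4 3 2 1 / 2 1 3 4.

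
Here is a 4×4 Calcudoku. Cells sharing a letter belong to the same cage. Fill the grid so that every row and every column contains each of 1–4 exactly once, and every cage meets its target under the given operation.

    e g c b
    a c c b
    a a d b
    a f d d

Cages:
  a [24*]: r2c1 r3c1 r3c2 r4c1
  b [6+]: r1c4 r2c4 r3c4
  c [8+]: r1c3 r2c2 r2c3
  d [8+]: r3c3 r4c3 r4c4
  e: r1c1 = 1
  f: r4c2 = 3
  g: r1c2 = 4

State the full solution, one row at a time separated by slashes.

1 4 2 3 / 3 2 4 1 / 4 1 3 2 / 2 3 1 4

Cage e is given, so r1c1 = 1.
G is a freebie, which forces r1c2 = 4.
F is a freebie, so r4c2 = 3.
The 3 cells of cage c must have sum 8; hence r2c3 = 4.
Cage a has product 24, which forces r3c2 = 1.
Column 3 now contains 4, which forces r4c3 = 1.
Cage c needs sum 8, leaving r1c3 = 2.
Row 1 now contains 2; hence r1c4 = 3.
1 is placed in column 2; hence r2c2 = 2.
Cage b has sum 6; hence r2c4 = 1.
The 3 cells of cage d must have sum 8, leaving r3c3 = 3.
Column 4 now contains 3, so r3c4 = 2.
The 3 cells of cage d must have sum 8, so r4c4 = 4.
Row 2 already has 2, so r2c1 = 3.
Row 3 already has 2, which forces r3c1 = 4.
Row 4 already has 4, leaving r4c1 = 2.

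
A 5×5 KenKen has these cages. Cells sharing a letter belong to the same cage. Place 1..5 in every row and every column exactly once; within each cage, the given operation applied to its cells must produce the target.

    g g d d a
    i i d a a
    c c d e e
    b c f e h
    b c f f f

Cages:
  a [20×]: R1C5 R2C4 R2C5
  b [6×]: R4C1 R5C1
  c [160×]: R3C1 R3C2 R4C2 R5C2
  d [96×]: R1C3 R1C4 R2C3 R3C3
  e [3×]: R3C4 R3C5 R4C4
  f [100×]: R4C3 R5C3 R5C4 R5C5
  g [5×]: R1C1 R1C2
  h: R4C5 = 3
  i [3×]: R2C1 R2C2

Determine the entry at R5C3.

1

The 4 cells of cage d must have product 96; hence R1C4 = 4.
The 4 cells of cage c must have product 160, leaving R3C1 = 4.
Cage e has product 3; hence R3C4 = 3.
Cage e has product 3, so R3C5 = 1.
Cage f needs product 100; hence R4C3 = 5.
Cage e has product 3, which forces R4C4 = 1.
H is a freebie; hence R4C5 = 3.
Column 4 now contains 1, leaving R5C4 = 5.
Row 5 already has 5, leaving R5C5 = 4.
Cage d has product 96, so R1C3 = 3.
Cage a has product 20, which forces R1C5 = 2.
Cage d needs product 96, which forces R2C3 = 4.
Column 4 already has 5, leaving R2C4 = 2.
Column 5 now contains 4; hence R2C5 = 5.
Cage c needs product 160, leaving R3C2 = 5.
Row 3 now contains 3, which forces R3C3 = 2.
Row 4 already has 3, so R4C1 = 2.
Cage c has product 160, leaving R4C2 = 4.
Cage b's pair has product 6, leaving R5C1 = 3.
Row 5 already has 4, which forces R5C2 = 2.
Row 5 already has 4; hence R5C3 = 1.
The two cells of cage g must have product 5, so R1C1 = 5.
Column 2 already has 5, leaving R1C2 = 1.
Column 1 now contains 3, so R2C1 = 1.
Cage i needs two cells with product 3, which forces R2C2 = 3.
Filled in: 5 1 3 4 2 / 1 3 4 2 5 / 4 5 2 3 1 / 2 4 5 1 3 / 3 2 1 5 4.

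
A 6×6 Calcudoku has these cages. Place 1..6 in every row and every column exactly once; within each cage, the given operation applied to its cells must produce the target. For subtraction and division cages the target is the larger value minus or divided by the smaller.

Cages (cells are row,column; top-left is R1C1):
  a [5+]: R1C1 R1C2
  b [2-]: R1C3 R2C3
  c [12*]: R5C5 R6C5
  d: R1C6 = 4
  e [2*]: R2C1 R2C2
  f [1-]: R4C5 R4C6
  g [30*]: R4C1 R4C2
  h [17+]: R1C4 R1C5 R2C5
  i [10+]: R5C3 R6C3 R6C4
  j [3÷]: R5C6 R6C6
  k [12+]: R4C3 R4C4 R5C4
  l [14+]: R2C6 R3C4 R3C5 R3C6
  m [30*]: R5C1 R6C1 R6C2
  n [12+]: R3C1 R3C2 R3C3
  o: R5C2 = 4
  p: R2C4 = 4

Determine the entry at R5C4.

The 3 cells of cage h must have sum 17, so R1C4 = 6.
The 3 cells of cage h must have sum 17, so R1C5 = 5.
Cage d is given, so R1C6 = 4.
Cage p is a single given cell, leaving R2C4 = 4.
Cage h has sum 17, so R2C5 = 6.
Cage o is given; hence R5C2 = 4.
Cage c needs two cells with product 12, leaving R5C5 = 3.
Cage c needs two cells with product 12, leaving R6C5 = 4.
Row 1 needs a 1, and only R1C3 is open for it.
Cage b's pair has difference 2, leaving R2C3 = 3.
Row 2 needs a 5, and only R2C6 is open for it.
In row 4, 4 can only go at R4C3, so R4C3 = 4.
Cage k has sum 12, so R4C4 = 3.
Cage k has sum 12; hence R5C4 = 5.
Column 4 now contains 3, which forces R6C4 = 2.
Column 4 now contains 2, leaving R3C4 = 1.
Cage l needs sum 14; hence R3C5 = 2.
The 4 cells of cage l must have sum 14, leaving R3C6 = 6.
2 is placed in column 5, so R4C5 = 1.
Row 4 now contains 1, which forces R4C6 = 2.
Row 5 already has 5; hence R5C3 = 2.
Column 6 now contains 2, so R5C6 = 1.
Cage i needs sum 10; hence R6C3 = 6.
6 is placed in column 6, so R6C6 = 3.
Cage n needs sum 12, so R3C1 = 4.
Cage n has sum 12, so R3C2 = 3.
Row 3 already has 6, which forces R3C3 = 5.
Row 5 already has 1, which forces R5C1 = 6.
The two cells of cage a must have sum 5, leaving R1C1 = 3.
3 is placed in column 2, leaving R1C2 = 2.
2 is placed in column 2; hence R2C2 = 1.
Column 1 now contains 6, leaving R4C1 = 5.
Cage g needs two cells with product 30, leaving R4C2 = 6.
Column 1 already has 5; hence R6C1 = 1.
1 is placed in column 2, so R6C2 = 5.
Row 2 already has 1, which forces R2C1 = 2.
The full grid is 3 2 1 6 5 4 / 2 1 3 4 6 5 / 4 3 5 1 2 6 / 5 6 4 3 1 2 / 6 4 2 5 3 1 / 1 5 6 2 4 3.

5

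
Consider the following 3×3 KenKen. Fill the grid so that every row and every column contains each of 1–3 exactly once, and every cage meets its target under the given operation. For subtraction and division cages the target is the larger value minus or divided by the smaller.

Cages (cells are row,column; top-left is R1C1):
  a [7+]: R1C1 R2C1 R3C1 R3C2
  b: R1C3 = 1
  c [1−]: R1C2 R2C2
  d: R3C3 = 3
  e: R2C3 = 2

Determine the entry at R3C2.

Cage b is given, leaving R1C3 = 1.
Cage e is given, leaving R2C3 = 2.
The 4 cells of cage a must have sum 7, leaving R3C2 = 1.
Cage d is given, which forces R3C3 = 3.
The 4 cells of cage a must have sum 7, so R1C1 = 3.
Cage c's pair has difference 1, leaving R1C2 = 2.
Cage a has sum 7; hence R2C1 = 1.
Column 2 now contains 1, which forces R2C2 = 3.
Row 3 already has 3; hence R3C1 = 2.
Completed grid: 3 2 1 / 1 3 2 / 2 1 3.

1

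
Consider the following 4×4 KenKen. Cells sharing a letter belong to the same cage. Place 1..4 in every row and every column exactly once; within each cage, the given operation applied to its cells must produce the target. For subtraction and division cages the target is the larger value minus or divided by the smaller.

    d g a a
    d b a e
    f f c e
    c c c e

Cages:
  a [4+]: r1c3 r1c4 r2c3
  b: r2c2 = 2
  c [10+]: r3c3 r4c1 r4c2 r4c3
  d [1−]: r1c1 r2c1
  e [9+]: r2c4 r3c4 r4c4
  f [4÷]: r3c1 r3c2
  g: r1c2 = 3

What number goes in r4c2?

Cage g is given; hence r1c2 = 3.
Cage a has sum 4, so r1c3 = 2.
Cage a has sum 4, which forces r1c4 = 1.
Cage b is given, which forces r2c2 = 2.
Cage a needs sum 4, so r2c3 = 1.
1 is placed in row 1; hence r1c1 = 4.
The two cells of cage d must have difference 1, so r2c1 = 3.
3 is placed in row 2, so r2c4 = 4.
Column 1 now contains 4, so r3c1 = 1.
1 is placed in row 3; hence r3c2 = 4.
Row 3 now contains 4, which forces r3c3 = 3.
Row 3 now contains 3, leaving r3c4 = 2.
Cage c needs sum 10; hence r4c1 = 2.
Cage c needs sum 10; hence r4c2 = 1.
Column 3 now contains 3, which forces r4c3 = 4.
Column 4 now contains 2; hence r4c4 = 3.
The full grid is 4 3 2 1 / 3 2 1 4 / 1 4 3 2 / 2 1 4 3.

1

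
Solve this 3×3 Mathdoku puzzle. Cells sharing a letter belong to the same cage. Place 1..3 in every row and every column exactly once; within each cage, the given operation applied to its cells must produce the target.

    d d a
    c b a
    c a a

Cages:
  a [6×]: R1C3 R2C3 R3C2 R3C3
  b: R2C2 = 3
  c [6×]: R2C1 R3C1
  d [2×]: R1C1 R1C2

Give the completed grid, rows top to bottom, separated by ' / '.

1 2 3 / 2 3 1 / 3 1 2

Cage b is a single given cell, which forces R2C2 = 3.
Cage a has product 6, so R3C2 = 1.
Cage d's pair has product 2, so R1C1 = 1.
1 is placed in column 2, so R1C2 = 2.
Row 1 already has 2; hence R1C3 = 3.
Row 2 now contains 3, which forces R2C1 = 2.
Row 2 now contains 2, which forces R2C3 = 1.
Cage c's pair has product 6; hence R3C1 = 3.
Column 3 already has 3, which forces R3C3 = 2.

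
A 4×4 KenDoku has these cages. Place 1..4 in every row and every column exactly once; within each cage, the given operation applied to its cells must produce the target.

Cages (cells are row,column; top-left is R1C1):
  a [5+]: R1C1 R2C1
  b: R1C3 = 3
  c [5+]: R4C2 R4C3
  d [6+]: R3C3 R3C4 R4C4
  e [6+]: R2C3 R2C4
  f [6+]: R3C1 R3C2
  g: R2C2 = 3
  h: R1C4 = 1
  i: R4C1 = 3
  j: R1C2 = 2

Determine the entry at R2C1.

1

Cage j is given; hence R1C2 = 2.
Cage b is a single given cell, so R1C3 = 3.
Cage h is a single given cell, which forces R1C4 = 1.
Cage g is given, so R2C2 = 3.
Column 2 now contains 2; hence R3C2 = 4.
Cage i is given, leaving R4C1 = 3.
Column 2 now contains 4, so R4C2 = 1.
Row 4 now contains 3; hence R4C4 = 2.
Row 1 now contains 1, leaving R1C1 = 4.
Cage a's pair has sum 5, which forces R2C1 = 1.
Cage e's pair has sum 6, so R2C3 = 2.
Column 4 now contains 2, which forces R2C4 = 4.
4 is placed in row 3, leaving R3C1 = 2.
Cage d has sum 6, leaving R3C3 = 1.
Column 4 now contains 2, so R3C4 = 3.
Row 4 now contains 2, which forces R4C3 = 4.
The full grid is 4 2 3 1 / 1 3 2 4 / 2 4 1 3 / 3 1 4 2.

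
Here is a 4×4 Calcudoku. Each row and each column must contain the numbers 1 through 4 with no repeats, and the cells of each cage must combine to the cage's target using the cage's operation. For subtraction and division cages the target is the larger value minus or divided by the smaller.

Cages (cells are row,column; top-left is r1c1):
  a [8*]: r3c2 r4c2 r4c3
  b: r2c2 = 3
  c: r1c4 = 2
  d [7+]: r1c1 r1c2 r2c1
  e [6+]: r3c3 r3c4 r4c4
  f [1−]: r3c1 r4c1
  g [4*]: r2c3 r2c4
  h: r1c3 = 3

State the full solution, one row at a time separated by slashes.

Cage h is given, leaving r1c3 = 3.
Cage c is given, so r1c4 = 2.
Cage b is given, which forces r2c2 = 3.
Cage d needs sum 7; hence r2c1 = 2.
In column 1, 1 can only go at r1c1, so r1c1 = 1.
1 is placed in row 1; hence r1c2 = 4.
The 3 cells of cage a must have product 8; hence r4c3 = 4.
Column 3 already has 4, so r2c3 = 1.
The two cells of cage g must have product 4, so r2c4 = 4.
The two cells of cage f must have difference 1, which forces r3c1 = 4.
1 is placed in column 3, so r3c3 = 2.
Row 4 now contains 4, which forces r4c1 = 3.
Row 4 now contains 3, leaving r4c4 = 1.
Row 3 now contains 2, so r3c2 = 1.
Column 4 already has 1, leaving r3c4 = 3.
Row 4 already has 1; hence r4c2 = 2.

1 4 3 2 / 2 3 1 4 / 4 1 2 3 / 3 2 4 1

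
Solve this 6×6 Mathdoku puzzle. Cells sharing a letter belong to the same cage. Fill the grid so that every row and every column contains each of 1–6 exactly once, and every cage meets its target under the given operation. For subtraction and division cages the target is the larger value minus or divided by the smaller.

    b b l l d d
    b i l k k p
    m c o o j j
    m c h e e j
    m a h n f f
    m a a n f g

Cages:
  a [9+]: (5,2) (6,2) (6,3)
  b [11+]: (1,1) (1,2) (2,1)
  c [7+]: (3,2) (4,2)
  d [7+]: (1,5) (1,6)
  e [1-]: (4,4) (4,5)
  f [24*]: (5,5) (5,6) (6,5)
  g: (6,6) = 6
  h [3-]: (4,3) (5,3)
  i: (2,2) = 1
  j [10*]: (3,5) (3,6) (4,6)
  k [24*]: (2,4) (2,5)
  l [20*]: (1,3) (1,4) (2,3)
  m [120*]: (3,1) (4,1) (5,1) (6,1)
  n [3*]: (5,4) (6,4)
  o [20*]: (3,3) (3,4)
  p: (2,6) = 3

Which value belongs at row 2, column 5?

I is a freebie, so (2,2) = 1.
Cage p is a single given cell, which forces (2,6) = 3.
G is a freebie, leaving (6,6) = 6.
The only place for 6 in row 3 is (3,1).
Row 3 needs a 3, and only (3,2) is open for it.
Cage c's pair has sum 7; hence (4,2) = 4.
Column 1 needs a 3, and only (1,1) is open for it.
The 3 cells of cage b must have sum 11, which forces (1,2) = 6.
Cage b has sum 11; hence (2,1) = 2.
Column 2 already has 6, so (5,2) = 2.
Column 2 already has 2; hence (6,2) = 5.
The 3 cells of cage a must have sum 9; hence (6,3) = 2.
Cage f needs product 24, so (5,5) = 6.
Cage k's pair has product 24, so (2,4) = 6.
6 is placed in column 5, leaving (2,5) = 4.
4 is placed in column 5, leaving (6,5) = 1.
Row 2 already has 4, which forces (2,3) = 5.
5 is placed in column 3; hence (3,3) = 4.
Row 3 already has 4, so (3,4) = 5.
5 is placed in row 3, leaving (3,5) = 2.
Row 3 now contains 2, leaving (3,6) = 1.
Column 5 already has 2, leaving (4,5) = 3.
Column 3 already has 4, which forces (5,3) = 3.
The two cells of cage n must have product 3, leaving (5,4) = 1.
The 3 cells of cage f must have product 24, so (5,6) = 4.
Row 6 now contains 1, leaving (6,1) = 4.
Row 6 now contains 1, which forces (6,4) = 3.
Column 3 already has 4, so (1,3) = 1.
Column 4 now contains 1, leaving (1,4) = 4.
Column 5 already has 2, which forces (1,5) = 5.
The two cells of cage d must have sum 7, which forces (1,6) = 2.
Cage m has product 120, so (4,1) = 1.
Cage h needs two cells with difference 3, which forces (4,3) = 6.
Column 4 now contains 1, leaving (4,4) = 2.
The 3 cells of cage j must have product 10; hence (4,6) = 5.
1 is placed in row 5; hence (5,1) = 5.
Completed grid: 3 6 1 4 5 2 / 2 1 5 6 4 3 / 6 3 4 5 2 1 / 1 4 6 2 3 5 / 5 2 3 1 6 4 / 4 5 2 3 1 6.

4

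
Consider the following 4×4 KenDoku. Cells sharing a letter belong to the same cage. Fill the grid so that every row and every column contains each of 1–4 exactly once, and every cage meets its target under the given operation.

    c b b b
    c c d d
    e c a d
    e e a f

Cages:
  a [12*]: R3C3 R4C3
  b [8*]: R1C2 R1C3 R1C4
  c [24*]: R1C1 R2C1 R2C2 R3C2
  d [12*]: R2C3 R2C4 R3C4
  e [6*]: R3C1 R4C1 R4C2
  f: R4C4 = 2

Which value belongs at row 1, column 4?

F is a freebie, which forces R4C4 = 2.
Cage e has product 6, so R3C1 = 2.
The 4 cells of cage c must have product 24, so R2C2 = 2.
Cage b has product 8; hence R1C3 = 2.
The only place for 3 in row 1 is R1C1.
Column 1 already has 3, so R4C1 = 1.
Cage e needs product 6, which forces R4C2 = 3.
Row 4 now contains 3, leaving R4C3 = 4.
Column 1 now contains 1, so R2C1 = 4.
Cage c needs product 24; hence R3C2 = 1.
Column 3 already has 4, so R3C3 = 3.
3 is placed in row 3, so R3C4 = 4.
1 is placed in column 2; hence R1C2 = 4.
Column 4 now contains 4, leaving R1C4 = 1.
Column 3 already has 3, leaving R2C3 = 1.
Cage d needs product 12, so R2C4 = 3.
Completed grid: 3 4 2 1 / 4 2 1 3 / 2 1 3 4 / 1 3 4 2.

1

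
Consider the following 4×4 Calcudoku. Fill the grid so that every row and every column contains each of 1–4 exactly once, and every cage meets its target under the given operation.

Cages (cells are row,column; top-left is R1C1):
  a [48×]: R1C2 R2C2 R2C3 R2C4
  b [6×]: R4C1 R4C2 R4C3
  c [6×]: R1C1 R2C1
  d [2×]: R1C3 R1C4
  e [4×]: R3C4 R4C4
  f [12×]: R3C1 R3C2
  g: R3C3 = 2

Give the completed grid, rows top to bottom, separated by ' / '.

Cage g is a single given cell; hence R3C3 = 2.
2 is placed in column 3, leaving R1C3 = 1.
Cage d's pair has product 2, which forces R1C4 = 2.
1 is placed in column 3, which forces R4C3 = 3.
2 is placed in row 1, so R1C1 = 3.
2 is placed in row 1, which forces R1C2 = 4.
Cage c needs two cells with product 6, so R2C1 = 2.
Column 3 already has 3, which forces R2C3 = 4.
Column 1 now contains 3; hence R3C1 = 4.
4 is placed in column 2, leaving R3C2 = 3.
Row 3 now contains 4, so R3C4 = 1.
2 is placed in column 1, which forces R4C1 = 1.
Row 4 already has 1; hence R4C2 = 2.
Column 4 now contains 1, which forces R4C4 = 4.
Column 2 now contains 3, leaving R2C2 = 1.
Column 4 now contains 1, leaving R2C4 = 3.

3 4 1 2 / 2 1 4 3 / 4 3 2 1 / 1 2 3 4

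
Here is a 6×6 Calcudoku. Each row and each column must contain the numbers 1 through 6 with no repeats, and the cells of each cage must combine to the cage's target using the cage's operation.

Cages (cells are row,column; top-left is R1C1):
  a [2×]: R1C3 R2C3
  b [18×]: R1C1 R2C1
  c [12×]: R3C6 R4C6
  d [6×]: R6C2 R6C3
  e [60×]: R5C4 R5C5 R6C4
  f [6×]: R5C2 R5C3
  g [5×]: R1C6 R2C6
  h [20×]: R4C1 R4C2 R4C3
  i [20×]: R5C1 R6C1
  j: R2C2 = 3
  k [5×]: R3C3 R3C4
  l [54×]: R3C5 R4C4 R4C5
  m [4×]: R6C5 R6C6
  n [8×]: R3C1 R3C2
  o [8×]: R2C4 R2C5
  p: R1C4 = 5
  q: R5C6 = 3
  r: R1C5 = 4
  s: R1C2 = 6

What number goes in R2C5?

2

Cage s is given; hence R1C2 = 6.
Cage p is a single given cell, leaving R1C4 = 5.
Cage r is a single given cell; hence R1C5 = 4.
Row 1 already has 5, so R1C6 = 1.
Cage j is a single given cell, so R2C2 = 3.
Column 5 already has 4, leaving R2C5 = 2.
Column 6 now contains 1, which forces R2C6 = 5.
Column 4 already has 5, so R3C4 = 1.
The 3 cells of cage l must have product 54, which forces R3C5 = 3.
The 3 cells of cage l must have product 54, so R4C4 = 3.
Cage l has product 54, so R4C5 = 6.
Column 5 now contains 6, so R5C5 = 5.
Cage q is a single given cell, leaving R5C6 = 3.
Column 5 already has 4, leaving R6C5 = 1.
Column 6 now contains 1, so R6C6 = 4.
6 is placed in row 1, which forces R1C1 = 3.
1 is placed in row 1, leaving R1C3 = 2.
3 is placed in row 2, which forces R2C1 = 6.
2 is placed in row 2, which forces R2C3 = 1.
2 is placed in row 2, leaving R2C4 = 4.
Row 3 now contains 1; hence R3C3 = 5.
Cage c's pair has product 12, which forces R3C6 = 6.
5 is placed in column 3; hence R4C3 = 4.
4 is placed in column 6, leaving R4C6 = 2.
Row 5 now contains 5, which forces R5C1 = 4.
Cage f needs two cells with product 6; hence R5C2 = 1.
Cage f needs two cells with product 6, which forces R5C3 = 6.
Row 5 now contains 6, which forces R5C4 = 2.
Row 6 now contains 4; hence R6C1 = 5.
Row 6 already has 1, which forces R6C2 = 2.
The two cells of cage d must have product 6; hence R6C3 = 3.
Column 4 now contains 2; hence R6C4 = 6.
4 is placed in column 1, which forces R3C1 = 2.
Column 2 already has 2, so R3C2 = 4.
Column 1 now contains 5, which forces R4C1 = 1.
1 is placed in column 2, leaving R4C2 = 5.
Filled in: 3 6 2 5 4 1 / 6 3 1 4 2 5 / 2 4 5 1 3 6 / 1 5 4 3 6 2 / 4 1 6 2 5 3 / 5 2 3 6 1 4.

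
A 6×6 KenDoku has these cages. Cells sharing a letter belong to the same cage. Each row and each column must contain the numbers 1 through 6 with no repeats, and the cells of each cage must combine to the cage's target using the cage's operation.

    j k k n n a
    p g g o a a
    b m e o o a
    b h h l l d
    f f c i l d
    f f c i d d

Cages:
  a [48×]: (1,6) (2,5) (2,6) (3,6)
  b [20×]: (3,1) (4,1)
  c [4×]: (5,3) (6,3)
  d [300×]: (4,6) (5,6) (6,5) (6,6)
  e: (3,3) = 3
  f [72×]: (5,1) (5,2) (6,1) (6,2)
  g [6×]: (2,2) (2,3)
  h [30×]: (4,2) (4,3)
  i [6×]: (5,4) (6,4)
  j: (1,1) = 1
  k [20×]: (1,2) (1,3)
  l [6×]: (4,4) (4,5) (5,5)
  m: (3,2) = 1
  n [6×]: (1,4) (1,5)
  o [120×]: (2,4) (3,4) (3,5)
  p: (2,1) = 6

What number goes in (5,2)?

6

J is a freebie, so (1,1) = 1.
Cage p is given, which forces (2,1) = 6.
Cage m is given, leaving (3,2) = 1.
E is a freebie, leaving (3,3) = 3.
Cage d needs product 300, so (6,5) = 5.
The two cells of cage g must have product 6; hence (2,2) = 3.
The two cells of cage g must have product 6, so (2,3) = 2.
In row 1, 6 can only go at (1,6), so (1,6) = 6.
Cage a needs product 48, leaving (3,6) = 2.
The only place for 5 in row 2 is (2,4).
The only place for 5 in row 3 is (3,1).
5 is placed in column 1, which forces (4,1) = 4.
Row 5 needs a 5, and only (5,6) is open for it.
Column 6 already has 5; hence (4,6) = 3.
Cage d needs product 300, so (6,6) = 4.
Cage a has product 48, which forces (2,5) = 4.
Column 6 already has 4, leaving (2,6) = 1.
4 is placed in column 5; hence (3,5) = 6.
Cage c's pair has product 4, leaving (5,3) = 4.
Row 6 already has 4, leaving (6,3) = 1.
The two cells of cage k must have product 20, leaving (1,2) = 4.
Column 3 now contains 4, so (1,3) = 5.
Row 3 already has 6; hence (3,4) = 4.
5 is placed in column 3; hence (4,3) = 6.
The 3 cells of cage l must have product 6, leaving (5,5) = 3.
Cage n needs two cells with product 6; hence (1,4) = 3.
3 is placed in column 5, leaving (1,5) = 2.
Row 4 already has 6, so (4,2) = 5.
Column 5 now contains 2, which forces (4,5) = 1.
3 is placed in row 5, leaving (5,1) = 2.
The 4 cells of cage f must have product 72, leaving (5,2) = 6.
Row 5 already has 2; hence (5,4) = 1.
The 4 cells of cage f must have product 72; hence (6,1) = 3.
The 4 cells of cage f must have product 72, which forces (6,2) = 2.
3 is placed in column 4, which forces (6,4) = 6.
1 is placed in row 4, leaving (4,4) = 2.
Completed grid: 1 4 5 3 2 6 / 6 3 2 5 4 1 / 5 1 3 4 6 2 / 4 5 6 2 1 3 / 2 6 4 1 3 5 / 3 2 1 6 5 4.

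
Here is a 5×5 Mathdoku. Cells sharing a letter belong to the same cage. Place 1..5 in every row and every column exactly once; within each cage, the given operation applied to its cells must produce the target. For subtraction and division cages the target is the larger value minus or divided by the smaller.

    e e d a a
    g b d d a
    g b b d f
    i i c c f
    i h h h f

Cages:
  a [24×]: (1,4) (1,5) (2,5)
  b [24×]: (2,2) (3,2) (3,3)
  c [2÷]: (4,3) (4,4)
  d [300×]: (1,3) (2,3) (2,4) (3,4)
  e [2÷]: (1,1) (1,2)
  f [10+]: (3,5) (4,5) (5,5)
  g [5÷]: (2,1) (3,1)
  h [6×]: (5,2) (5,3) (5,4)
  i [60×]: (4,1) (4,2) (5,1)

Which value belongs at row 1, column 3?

5

In row 1, 5 can only go at (1,3), so (1,3) = 5.
Row 2 needs a 1, and only (2,1) is open for it.
Column 1 already has 1, which forces (3,1) = 5.
Cage d has product 300, leaving (2,4) = 5.
Cage i needs product 60, leaving (4,2) = 5.
The 3 cells of cage f must have sum 10; hence (5,5) = 5.
Row 1 needs a 1, and only (1,2) is open for it.
Cage e needs two cells with quotient 2, leaving (1,1) = 2.
Cage a has product 24, so (2,5) = 2.
Row 3 needs a 1, and only (3,5) is open for it.
Column 5 already has 1; hence (4,5) = 4.
Cage a has product 24; hence (1,4) = 4.
4 is placed in column 5; hence (1,5) = 3.
Column 4 already has 4, which forces (3,4) = 3.
4 is placed in row 4; hence (4,1) = 3.
Cage i has product 60, leaving (5,1) = 4.
The 3 cells of cage b must have product 24, which forces (2,2) = 3.
Cage d has product 300, which forces (2,3) = 4.
4 is placed in column 3, so (3,3) = 2.
Column 3 now contains 2; hence (4,3) = 1.
1 is placed in row 4, leaving (4,4) = 2.
Column 2 now contains 3, which forces (5,2) = 2.
Column 3 now contains 1, so (5,3) = 3.
2 is placed in column 4, which forces (5,4) = 1.
Row 3 already has 2, so (3,2) = 4.
Completed grid: 2 1 5 4 3 / 1 3 4 5 2 / 5 4 2 3 1 / 3 5 1 2 4 / 4 2 3 1 5.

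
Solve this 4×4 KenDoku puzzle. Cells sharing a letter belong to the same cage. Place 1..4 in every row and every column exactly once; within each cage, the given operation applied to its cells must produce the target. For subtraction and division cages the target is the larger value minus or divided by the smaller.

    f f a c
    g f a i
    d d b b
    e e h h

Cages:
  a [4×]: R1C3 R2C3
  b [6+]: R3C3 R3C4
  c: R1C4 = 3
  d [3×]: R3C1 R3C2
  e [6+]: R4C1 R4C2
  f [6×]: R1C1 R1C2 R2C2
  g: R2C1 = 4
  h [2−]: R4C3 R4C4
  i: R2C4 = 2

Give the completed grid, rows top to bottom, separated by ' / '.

1 2 4 3 / 4 3 1 2 / 3 1 2 4 / 2 4 3 1

Cage c is a single given cell, which forces R1C4 = 3.
G is a freebie; hence R2C1 = 4.
Row 2 now contains 4, which forces R2C3 = 1.
I is a freebie, so R2C4 = 2.
Column 4 already has 2, leaving R3C4 = 4.
4 is placed in column 1, which forces R4C1 = 2.
Row 4 now contains 2, leaving R4C2 = 4.
4 is placed in row 4, leaving R4C3 = 3.
4 is placed in column 4, leaving R4C4 = 1.
Column 1 now contains 2, which forces R1C1 = 1.
Cage f needs product 6; hence R1C2 = 2.
Column 3 now contains 1, which forces R1C3 = 4.
Row 2 now contains 2, which forces R2C2 = 3.
1 is placed in column 1, which forces R3C1 = 3.
3 is placed in column 2, so R3C2 = 1.
Row 3 already has 4, leaving R3C3 = 2.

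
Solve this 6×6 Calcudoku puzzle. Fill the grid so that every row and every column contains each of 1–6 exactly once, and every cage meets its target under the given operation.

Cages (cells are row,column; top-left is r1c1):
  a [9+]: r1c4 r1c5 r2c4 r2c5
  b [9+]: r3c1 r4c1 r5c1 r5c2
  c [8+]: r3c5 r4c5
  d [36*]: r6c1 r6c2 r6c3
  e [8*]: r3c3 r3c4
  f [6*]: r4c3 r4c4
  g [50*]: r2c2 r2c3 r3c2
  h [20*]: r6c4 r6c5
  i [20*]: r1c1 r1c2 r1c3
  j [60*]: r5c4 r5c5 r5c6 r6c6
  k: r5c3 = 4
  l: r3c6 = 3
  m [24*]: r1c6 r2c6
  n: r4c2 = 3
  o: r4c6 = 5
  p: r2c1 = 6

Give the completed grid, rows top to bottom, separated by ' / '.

Cage p is a single given cell, which forces r2c1 = 6.
Cage g has product 50, so r2c2 = 2.
The 3 cells of cage g must have product 50, which forces r2c3 = 5.
Row 2 already has 6; hence r2c6 = 4.
Cage g has product 50, leaving r3c2 = 5.
L is a freebie, which forces r3c6 = 3.
N is a freebie, leaving r4c2 = 3.
Cage o is a single given cell, so r4c6 = 5.
Column 2 already has 3, so r5c2 = 1.
Cage k is a single given cell, leaving r5c3 = 4.
Column 2 already has 3; hence r6c2 = 6.
Cage i has product 20, so r1c1 = 5.
Column 2 already has 1, so r1c2 = 4.
4 is placed in column 3, leaving r1c3 = 1.
Column 6 already has 4, leaving r1c6 = 6.
4 is placed in column 3, so r3c3 = 2.
Cage e needs two cells with product 8, leaving r3c4 = 4.
Row 3 now contains 2; hence r3c5 = 6.
Column 3 now contains 1; hence r4c3 = 6.
Row 4 now contains 6, which forces r4c4 = 1.
Column 5 already has 6; hence r4c5 = 2.
Column 1 now contains 5, so r5c1 = 3.
Column 5 already has 2, so r5c5 = 5.
Column 6 already has 6, leaving r5c6 = 2.
Column 1 already has 3, which forces r6c1 = 2.
Column 3 already has 2, which forces r6c3 = 3.
4 is placed in column 4, so r6c4 = 5.
5 is placed in column 5, so r6c5 = 4.
The 4 cells of cage j must have product 60; hence r6c6 = 1.
Cage a needs sum 9, leaving r1c4 = 2.
Column 5 already has 2, which forces r1c5 = 3.
1 is placed in column 4, so r2c4 = 3.
Cage a needs sum 9; hence r2c5 = 1.
4 is placed in row 3; hence r3c1 = 1.
Row 4 now contains 2, which forces r4c1 = 4.
Row 5 now contains 2, which forces r5c4 = 6.

5 4 1 2 3 6 / 6 2 5 3 1 4 / 1 5 2 4 6 3 / 4 3 6 1 2 5 / 3 1 4 6 5 2 / 2 6 3 5 4 1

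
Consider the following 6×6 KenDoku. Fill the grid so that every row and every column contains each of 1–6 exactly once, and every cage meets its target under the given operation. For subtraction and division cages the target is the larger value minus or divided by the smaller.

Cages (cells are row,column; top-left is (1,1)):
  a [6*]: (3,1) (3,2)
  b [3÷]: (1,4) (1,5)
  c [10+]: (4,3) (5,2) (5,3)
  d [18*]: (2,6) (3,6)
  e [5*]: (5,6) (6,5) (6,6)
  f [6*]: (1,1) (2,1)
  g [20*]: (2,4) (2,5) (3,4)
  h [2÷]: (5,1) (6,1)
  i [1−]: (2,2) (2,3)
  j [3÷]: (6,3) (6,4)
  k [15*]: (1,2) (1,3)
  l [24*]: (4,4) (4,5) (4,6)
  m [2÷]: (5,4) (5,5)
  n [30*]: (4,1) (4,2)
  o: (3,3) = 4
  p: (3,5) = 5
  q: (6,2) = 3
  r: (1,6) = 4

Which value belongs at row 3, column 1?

R is a freebie, so (1,6) = 4.
Cage o is given, so (3,3) = 4.
Cage p is a single given cell; hence (3,5) = 5.
Cage e has product 5, leaving (5,6) = 1.
Q is a freebie; hence (6,2) = 3.
The 3 cells of cage e must have product 5, which forces (6,5) = 1.
The 3 cells of cage e must have product 5, so (6,6) = 5.
Column 2 now contains 3; hence (1,2) = 5.
Cage k needs two cells with product 15, so (1,3) = 3.
The 3 cells of cage g must have product 20, which forces (2,4) = 5.
5 is placed in column 2, so (4,2) = 6.
6 is placed in row 4, so (4,1) = 5.
Row 1 needs a 1, and only (1,1) is open for it.
Cage f's pair has product 6; hence (2,1) = 6.
Row 2 already has 6, which forces (2,6) = 3.
Column 1 now contains 6, so (3,1) = 3.
Column 6 now contains 3, leaving (3,6) = 6.
Column 6 now contains 3, so (4,6) = 2.
Cage a needs two cells with product 6; hence (3,2) = 2.
Row 3 already has 2, so (3,4) = 1.
Row 4 now contains 2, which forces (4,3) = 1.
Cage c needs sum 10, so (5,2) = 4.
Cage c has sum 10, which forces (5,3) = 5.
2 is placed in column 2, leaving (2,2) = 1.
Column 3 already has 1, leaving (2,3) = 2.
Cage g needs product 20, so (2,5) = 4.
4 is placed in column 5; hence (4,5) = 3.
Row 5 now contains 4, so (5,1) = 2.
Column 5 now contains 3, which forces (5,5) = 6.
Cage h's pair has quotient 2, which forces (6,1) = 4.
2 is placed in column 3; hence (6,3) = 6.
6 is placed in row 6, which forces (6,4) = 2.
Column 4 now contains 2; hence (1,4) = 6.
6 is placed in column 5; hence (1,5) = 2.
Row 4 already has 3; hence (4,4) = 4.
Row 5 now contains 6, which forces (5,4) = 3.
Filled in: 1 5 3 6 2 4 / 6 1 2 5 4 3 / 3 2 4 1 5 6 / 5 6 1 4 3 2 / 2 4 5 3 6 1 / 4 3 6 2 1 5.

3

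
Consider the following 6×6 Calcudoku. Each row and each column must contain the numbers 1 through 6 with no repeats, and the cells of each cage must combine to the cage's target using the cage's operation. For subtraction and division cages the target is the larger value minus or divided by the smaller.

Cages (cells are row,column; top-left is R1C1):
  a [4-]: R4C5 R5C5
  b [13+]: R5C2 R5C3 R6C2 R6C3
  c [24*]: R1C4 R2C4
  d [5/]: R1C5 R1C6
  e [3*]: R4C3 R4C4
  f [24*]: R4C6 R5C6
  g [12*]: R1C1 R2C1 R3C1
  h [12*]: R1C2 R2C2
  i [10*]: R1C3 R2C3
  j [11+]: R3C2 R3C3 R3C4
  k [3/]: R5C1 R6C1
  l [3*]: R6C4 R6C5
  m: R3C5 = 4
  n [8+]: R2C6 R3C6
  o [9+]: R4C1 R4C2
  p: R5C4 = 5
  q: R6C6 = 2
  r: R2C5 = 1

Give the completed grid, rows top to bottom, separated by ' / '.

3 6 2 4 5 1 / 4 2 5 6 1 3 / 1 3 6 2 4 5 / 5 4 1 3 2 6 / 2 1 3 5 6 4 / 6 5 4 1 3 2

Cage r is given, which forces R2C5 = 1.
Cage m is a single given cell, so R3C5 = 4.
P is a freebie, leaving R5C4 = 5.
Column 5 now contains 1, leaving R6C5 = 3.
Q is a freebie, which forces R6C6 = 2.
Column 5 now contains 1, so R1C5 = 5.
The two cells of cage d must have quotient 5; hence R1C6 = 1.
3 is placed in row 6, so R6C4 = 1.
5 is placed in row 1, so R1C3 = 2.
The two cells of cage i must have product 10, so R2C3 = 5.
Row 2 now contains 5, so R2C6 = 3.
Cage g has product 12, which forces R3C1 = 1.
Column 6 already has 3; hence R3C6 = 5.
Cage e's pair has product 3, leaving R4C3 = 1.
Column 4 already has 1; hence R4C4 = 3.
Cage k needs two cells with quotient 3, so R5C1 = 2.
Column 3 already has 1; hence R5C3 = 3.
2 is placed in row 5; hence R5C5 = 6.
Row 5 already has 6, so R5C6 = 4.
1 is placed in row 6, so R6C1 = 6.
Row 6 now contains 6, leaving R6C3 = 4.
The 3 cells of cage g must have product 12, which forces R1C1 = 3.
Row 1 now contains 3, so R1C2 = 6.
6 is placed in row 1, which forces R1C4 = 4.
Column 1 now contains 6, leaving R2C1 = 4.
Row 2 already has 4, which forces R2C2 = 2.
Column 4 already has 4, which forces R2C4 = 6.
Cage j has sum 11, so R3C2 = 3.
Column 3 already has 3, leaving R3C3 = 6.
The 3 cells of cage j must have sum 11, which forces R3C4 = 2.
Column 1 already has 4, which forces R4C1 = 5.
Row 4 now contains 5, which forces R4C2 = 4.
Column 5 now contains 6, leaving R4C5 = 2.
Column 6 now contains 4; hence R4C6 = 6.
3 is placed in row 5; hence R5C2 = 1.
Row 6 already has 4, so R6C2 = 5.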